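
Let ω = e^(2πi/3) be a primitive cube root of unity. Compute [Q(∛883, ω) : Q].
[Q(∛883, ω) : Q] = 6

[Q(∛883):Q] = 3 (min poly x^3 - 883, irreducible since 883 is not a perfect cube). [Q(ω):Q] = 2 (min poly x^2 + x + 1). Since Q(∛883) ⊂ R and ω ∉ R, we have ω ∉ Q(∛883), so x^2 + x + 1 remains irreducible over Q(∛883) and [Q(∛883, ω) : Q(∛883)] = 2. By the tower law, [Q(∛883, ω) : Q] = 3 · 2 = 6. (In fact Q(∛883, ω) is the splitting field of x^3 - 883 over Q.)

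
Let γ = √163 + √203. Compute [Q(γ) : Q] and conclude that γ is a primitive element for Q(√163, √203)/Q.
[Q(γ) : Q] = 4 (equivalently, Q(γ) = Q(√163, √203))

Obviously Q(γ) ⊆ Q(√163, √203), and [Q(√163, √203):Q] = 4 (since 163, 203 are distinct squarefree integers > 1 with 33089 not a perfect square). To show equality we compute the minimal polynomial of γ. From γ = √163 + √203: γ^2 = 163 + 2√(33089) + 203 = 366 + 2√(33089), so γ^2 - 366 = 2√(33089); squaring, (γ^2 - 366)^2 = 4·33089, i.e. γ^4 - 732γ^2 + 133956 - 132356 = 0, i.e. γ^4 - 732γ^2 + 1600 = 0. So γ is a root of x^4 - 732x^2 + 1600. This polynomial is irreducible over Q: it has no rational root (each ±√163 ± √203 is irrational), and any factorization into two quadratics over Q would force √(33089) ∈ Q (pairing opposite roots) or √163, √203 ∈ Q (other pairings), all impossible. Hence [Q(γ):Q] = 4 = [Q(√163, √203):Q], so Q(γ) = Q(√163, √203).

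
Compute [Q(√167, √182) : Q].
[Q(√167, √182) : Q] = 4

[Q(√167):Q] = 2 (min poly x^2 - 167, irreducible since 167 is squarefree > 1). For the top step, suppose √182 ∈ Q(√167), say √182 = c + d√167 with c, d ∈ Q. Squaring: 182 = c^2 + 167d^2 + 2cd√167. Since √167 ∉ Q this forces 2cd = 0. If d = 0 then √182 = c ∈ Q, contradicting 182 squarefree > 1. If c = 0 then 182 = 167d^2, so 167·182 = (167d)^2 is a perfect square in Q — but 167·182 = 30394 is not a perfect square (since 167 and 182 are distinct squarefree integers). Contradiction. Hence √182 ∉ Q(√167), so x^2 - 182 stays irreducible over Q(√167) and [Q(√167, √182) : Q(√167)] = 2. By the tower law, [Q(√167, √182) : Q] = 2 · 2 = 4.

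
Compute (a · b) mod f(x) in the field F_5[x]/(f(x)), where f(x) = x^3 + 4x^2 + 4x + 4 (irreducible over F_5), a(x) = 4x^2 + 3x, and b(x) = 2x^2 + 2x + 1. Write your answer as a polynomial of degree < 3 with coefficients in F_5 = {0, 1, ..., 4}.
a · b ≡ 3x + 2 (mod f(x))

Multiply in F_5[x]: a(x)·b(x) = (4x^2 + 3x)·(2x^2 + 2x + 1) = 3x^4 + 4x^3 + 3x. This has degree ≥ 3, so divide by f(x) over F_5: 3x^4 + 4x^3 + 3x = (3x + 2)·(x^3 + 4x^2 + 4x + 4) + (3x + 2). Hence a·b ≡ 3x + 2 (mod f). (F_5[x]/(f) is a field with 5^3 = 125 elements since f is irreducible of degree 3.)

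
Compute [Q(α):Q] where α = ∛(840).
[Q(α):Q] = 3

The minimal polynomial of α is x^3 - 840, irreducible over Q since 840 is not a perfect cube (so x^3 - 840 has no rational root). Hence [Q(α):Q] = deg(m_α) = 3.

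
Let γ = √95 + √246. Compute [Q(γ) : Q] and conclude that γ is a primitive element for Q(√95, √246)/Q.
[Q(γ) : Q] = 4 (equivalently, Q(γ) = Q(√95, √246))

Obviously Q(γ) ⊆ Q(√95, √246), and [Q(√95, √246):Q] = 4 (since 95, 246 are distinct squarefree integers > 1 with 23370 not a perfect square). To show equality we compute the minimal polynomial of γ. From γ = √95 + √246: γ^2 = 95 + 2√(23370) + 246 = 341 + 2√(23370), so γ^2 - 341 = 2√(23370); squaring, (γ^2 - 341)^2 = 4·23370, i.e. γ^4 - 682γ^2 + 116281 - 93480 = 0, i.e. γ^4 - 682γ^2 + 22801 = 0. So γ is a root of x^4 - 682x^2 + 22801. This polynomial is irreducible over Q: it has no rational root (each ±√95 ± √246 is irrational), and any factorization into two quadratics over Q would force √(23370) ∈ Q (pairing opposite roots) or √95, √246 ∈ Q (other pairings), all impossible. Hence [Q(γ):Q] = 4 = [Q(√95, √246):Q], so Q(γ) = Q(√95, √246).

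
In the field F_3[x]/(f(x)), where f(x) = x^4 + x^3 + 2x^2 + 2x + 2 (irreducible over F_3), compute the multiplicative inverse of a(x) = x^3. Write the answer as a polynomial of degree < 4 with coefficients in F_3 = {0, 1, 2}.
a(x)^(-1) ≡ 2x^2 + 2 (mod f(x))

Since f is irreducible over F_3, F_3[x]/(f) is a field and a(x) ≠ 0 has an inverse. Apply the extended Euclidean algorithm to f(x) and a(x) in F_3[x]: f(x) = (x + 1)·a(x) + (2x^2 + 2x + 2);  a(x) = (2x + 1)·(2x^2 + 2x + 2) + (1). The last nonzero remainder is the constant 1 = gcd(f, a) in F_3. Back-substituting through the division chain expresses 1 = s(x)·a(x) + t(x)·f(x) with s(x) ≡ 2x^2 + 2 (mod f), so a(x)^(-1) ≡ s(x) = 2x^2 + 2 (mod f). Check: (x^3)·(2x^2 + 2) = 2x^5 + 2x^3 ≡ 1 (mod x^4 + x^3 + 2x^2 + 2x + 2).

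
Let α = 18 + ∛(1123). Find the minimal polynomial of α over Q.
m_α(x) = x^3 - 54x^2 + 972x - 6955

Set β = α - 18 = ∛(1123), so β^3 = 1123. Then (α - 18)^3 - 1123 = 0, i.e. α is a root of g(x) = (x - 18)^3 - 1123 = x^3 - 54x^2 + 972x - 6955. Since g(x) = h(x - 18) where h(x) = x^3 - 1123, and h is irreducible over Q (because 1123 is not a perfect cube, so h has no rational root, and a monic cubic with no rational root is irreducible), g is also irreducible (irreducibility is preserved under the substitution x → x - 18). Hence m_α(x) = x^3 - 54x^2 + 972x - 6955.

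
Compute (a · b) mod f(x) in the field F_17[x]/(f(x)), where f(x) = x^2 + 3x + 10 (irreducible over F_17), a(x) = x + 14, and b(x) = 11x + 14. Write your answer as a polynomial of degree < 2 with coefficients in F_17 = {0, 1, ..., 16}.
a · b ≡ 16x + 1 (mod f(x))

Multiply in F_17[x]: a(x)·b(x) = (x + 14)·(11x + 14) = 11x^2 + 15x + 9. This has degree ≥ 2, so divide by f(x) over F_17: 11x^2 + 15x + 9 = (11)·(x^2 + 3x + 10) + (16x + 1). Hence a·b ≡ 16x + 1 (mod f). (F_17[x]/(f) is a field with 17^2 = 289 elements since f is irreducible of degree 2.)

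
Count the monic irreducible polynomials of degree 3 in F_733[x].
There are 131277368 monic irreducible polynomials of degree 3 over F_733

Each element of F_{733^3} that lies in no proper subfield is a root of exactly one monic irreducible of degree 3 over F_733, and each such polynomial has 3 distinct roots in F_{733^3}. By Möbius inversion the count is N_733(3) = (1/3) Σ_{d|3} μ(3/d) · 733^d = (1/3)(μ(3)·733^1 + μ(1)·733^3) = 393832104/3 = 131277368.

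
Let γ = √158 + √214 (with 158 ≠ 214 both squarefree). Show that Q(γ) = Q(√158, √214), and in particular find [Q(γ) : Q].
[Q(γ) : Q] = 4 (equivalently, Q(γ) = Q(√158, √214))

Obviously Q(γ) ⊆ Q(√158, √214), and [Q(√158, √214):Q] = 4 (since 158, 214 are distinct squarefree integers > 1 with 33812 not a perfect square). To show equality we compute the minimal polynomial of γ. From γ = √158 + √214: γ^2 = 158 + 2√(33812) + 214 = 372 + 2√(33812), so γ^2 - 372 = 2√(33812); squaring, (γ^2 - 372)^2 = 4·33812, i.e. γ^4 - 744γ^2 + 138384 - 135248 = 0, i.e. γ^4 - 744γ^2 + 3136 = 0. So γ is a root of x^4 - 744x^2 + 3136. This polynomial is irreducible over Q: it has no rational root (each ±√158 ± √214 is irrational), and any factorization into two quadratics over Q would force √(33812) ∈ Q (pairing opposite roots) or √158, √214 ∈ Q (other pairings), all impossible. Hence [Q(γ):Q] = 4 = [Q(√158, √214):Q], so Q(γ) = Q(√158, √214).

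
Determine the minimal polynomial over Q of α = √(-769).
m_α(x) = x^2 + 769

α satisfies α^2 + 769 = 0, so x^2 + 769 annihilates α. Since d = -769 is squarefree and ≠ 1, it is not a perfect square in Q, so x^2 + 769 has no rational root and is therefore irreducible over Q (a degree-2 polynomial over a field is irreducible iff it has no root). Hence m_α(x) = x^2 + 769.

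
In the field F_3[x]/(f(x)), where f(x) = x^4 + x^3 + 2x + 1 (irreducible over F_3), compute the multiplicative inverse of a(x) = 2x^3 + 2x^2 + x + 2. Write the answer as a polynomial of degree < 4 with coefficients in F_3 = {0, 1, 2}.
a(x)^(-1) ≡ x^3 + 2x (mod f(x))

Since f is irreducible over F_3, F_3[x]/(f) is a field and a(x) ≠ 0 has an inverse. Apply the extended Euclidean algorithm to f(x) and a(x) in F_3[x]: f(x) = (2x)·a(x) + (x^2 + x + 1);  a(x) = (2x)·(x^2 + x + 1) + (2x + 2);  (x^2 + x + 1) = (2x)·(2x + 2) + (1). The last nonzero remainder is the constant 1 = gcd(f, a) in F_3. Back-substituting through the division chain expresses 1 = s(x)·a(x) + t(x)·f(x) with s(x) ≡ x^3 + 2x (mod f), so a(x)^(-1) ≡ s(x) = x^3 + 2x (mod f). Check: (2x^3 + 2x^2 + x + 2)·(x^3 + 2x) = 2x^6 + 2x^5 + 2x^4 + 2x^2 + x ≡ 1 (mod x^4 + x^3 + 2x + 1).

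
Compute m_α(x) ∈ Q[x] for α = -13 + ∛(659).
m_α(x) = x^3 + 39x^2 + 507x + 1538

Set β = α + 13 = ∛(659), so β^3 = 659. Then (α + 13)^3 - 659 = 0, i.e. α is a root of g(x) = (x + 13)^3 - 659 = x^3 + 39x^2 + 507x + 1538. Since g(x) = h(x + 13) where h(x) = x^3 - 659, and h is irreducible over Q (because 659 is not a perfect cube, so h has no rational root, and a monic cubic with no rational root is irreducible), g is also irreducible (irreducibility is preserved under the substitution x → x + 13). Hence m_α(x) = x^3 + 39x^2 + 507x + 1538.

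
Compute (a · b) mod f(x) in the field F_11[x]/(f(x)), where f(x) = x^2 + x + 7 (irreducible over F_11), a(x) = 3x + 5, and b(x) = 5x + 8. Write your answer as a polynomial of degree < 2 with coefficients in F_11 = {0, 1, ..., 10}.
a · b ≡ x + 1 (mod f(x))

Multiply in F_11[x]: a(x)·b(x) = (3x + 5)·(5x + 8) = 4x^2 + 5x + 7. This has degree ≥ 2, so divide by f(x) over F_11: 4x^2 + 5x + 7 = (4)·(x^2 + x + 7) + (x + 1). Hence a·b ≡ x + 1 (mod f). (F_11[x]/(f) is a field with 11^2 = 121 elements since f is irreducible of degree 2.)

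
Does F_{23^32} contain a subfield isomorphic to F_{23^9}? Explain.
No: F_{23^9} is not a subfield of F_{23^32}

F_{p^m} embeds in F_{p^n} iff m | n. Here 9 ∤ 32 (since 32 = 3·9 + 5 with remainder 5 ≠ 0), so F_{23^9} is not a subfield of F_{23^32}. Equivalently: if it were, the tower law would give 9 = [F_{23^9}:F_23] dividing [F_{23^32}:F_23] = 32, contradiction.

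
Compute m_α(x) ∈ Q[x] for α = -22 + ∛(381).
m_α(x) = x^3 + 66x^2 + 1452x + 10267

Set β = α + 22 = ∛(381), so β^3 = 381. Then (α + 22)^3 - 381 = 0, i.e. α is a root of g(x) = (x + 22)^3 - 381 = x^3 + 66x^2 + 1452x + 10267. Since g(x) = h(x + 22) where h(x) = x^3 - 381, and h is irreducible over Q (because 381 is not a perfect cube, so h has no rational root, and a monic cubic with no rational root is irreducible), g is also irreducible (irreducibility is preserved under the substitution x → x + 22). Hence m_α(x) = x^3 + 66x^2 + 1452x + 10267.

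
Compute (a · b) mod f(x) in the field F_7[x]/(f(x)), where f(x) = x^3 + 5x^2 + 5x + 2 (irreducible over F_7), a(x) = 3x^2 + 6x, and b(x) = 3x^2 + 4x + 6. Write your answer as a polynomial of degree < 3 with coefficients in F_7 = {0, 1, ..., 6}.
a · b ≡ 2x^2 + 2x + 2 (mod f(x))

Multiply in F_7[x]: a(x)·b(x) = (3x^2 + 6x)·(3x^2 + 4x + 6) = 2x^4 + 2x^3 + x. This has degree ≥ 3, so divide by f(x) over F_7: 2x^4 + 2x^3 + x = (2x + 6)·(x^3 + 5x^2 + 5x + 2) + (2x^2 + 2x + 2). Hence a·b ≡ 2x^2 + 2x + 2 (mod f). (F_7[x]/(f) is a field with 7^3 = 343 elements since f is irreducible of degree 3.)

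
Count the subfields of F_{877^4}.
F_{877^4} has 3 subfields

The subfields of F_{p^n} are exactly the fields F_{p^d} for d | n (each is the fixed field of the unique index-d subgroup of Gal(F_{p^n}/F_p) ≅ Z/nZ). The divisors of n = 4 are {1, 2, 4}, giving 3 subfields: F_{877^1}, F_{877^2}, F_{877^4}.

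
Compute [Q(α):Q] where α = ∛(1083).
[Q(α):Q] = 3

The minimal polynomial of α is x^3 - 1083, irreducible over Q since 1083 is not a perfect cube (so x^3 - 1083 has no rational root). Hence [Q(α):Q] = deg(m_α) = 3.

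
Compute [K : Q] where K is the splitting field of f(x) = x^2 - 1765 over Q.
[K : Q] = 2

f(x) = x^2 - 1765 factors as (x - √1765)(x + √1765). The splitting field is K = Q(√1765). Since 1765 is squarefree and > 1, it is not a perfect square, so x^2 - 1765 is irreducible over Q and [Q(√1765) : Q] = 2. Hence [K : Q] = 2.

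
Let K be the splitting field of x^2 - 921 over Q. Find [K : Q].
[K : Q] = 2

f(x) = x^2 - 921 factors as (x - √921)(x + √921). The splitting field is K = Q(√921). Since 921 is squarefree and > 1, it is not a perfect square, so x^2 - 921 is irreducible over Q and [Q(√921) : Q] = 2. Hence [K : Q] = 2.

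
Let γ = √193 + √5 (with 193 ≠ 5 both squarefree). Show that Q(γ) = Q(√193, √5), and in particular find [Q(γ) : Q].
[Q(γ) : Q] = 4 (equivalently, Q(γ) = Q(√193, √5))

Obviously Q(γ) ⊆ Q(√193, √5), and [Q(√193, √5):Q] = 4 (since 193, 5 are distinct squarefree integers > 1 with 965 not a perfect square). To show equality we compute the minimal polynomial of γ. From γ = √193 + √5: γ^2 = 193 + 2√(965) + 5 = 198 + 2√(965), so γ^2 - 198 = 2√(965); squaring, (γ^2 - 198)^2 = 4·965, i.e. γ^4 - 396γ^2 + 39204 - 3860 = 0, i.e. γ^4 - 396γ^2 + 35344 = 0. So γ is a root of x^4 - 396x^2 + 35344. This polynomial is irreducible over Q: it has no rational root (each ±√193 ± √5 is irrational), and any factorization into two quadratics over Q would force √(965) ∈ Q (pairing opposite roots) or √193, √5 ∈ Q (other pairings), all impossible. Hence [Q(γ):Q] = 4 = [Q(√193, √5):Q], so Q(γ) = Q(√193, √5).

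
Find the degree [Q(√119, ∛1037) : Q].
[Q(√119, ∛1037) : Q] = 6

Let L = Q(√119, ∛1037). Since Q(√119) ⊂ L and [Q(√119):Q] = 2, the tower law gives 2 | [L:Q]. Likewise Q(∛1037) ⊂ L with [Q(∛1037):Q] = 3 (because 1037 is not a perfect cube), so 3 | [L:Q]. As gcd(2,3) = 1, [L:Q] is divisible by 6. Conversely L is generated over Q by √119 and ∛1037, so [L:Q] ≤ 2·3 = 6. Therefore [Q(√119, ∛1037) : Q] = 6.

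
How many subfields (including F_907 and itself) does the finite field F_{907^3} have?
F_{907^3} has 2 subfields

The subfields of F_{p^n} are exactly the fields F_{p^d} for d | n (each is the fixed field of the unique index-d subgroup of Gal(F_{p^n}/F_p) ≅ Z/nZ). The divisors of n = 3 are {1, 3}, giving 2 subfields: F_{907^1}, F_{907^3}.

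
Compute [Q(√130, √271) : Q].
[Q(√130, √271) : Q] = 4

[Q(√130):Q] = 2 (min poly x^2 - 130, irreducible since 130 is squarefree > 1). For the top step, suppose √271 ∈ Q(√130), say √271 = c + d√130 with c, d ∈ Q. Squaring: 271 = c^2 + 130d^2 + 2cd√130. Since √130 ∉ Q this forces 2cd = 0. If d = 0 then √271 = c ∈ Q, contradicting 271 squarefree > 1. If c = 0 then 271 = 130d^2, so 130·271 = (130d)^2 is a perfect square in Q — but 130·271 = 35230 is not a perfect square (since 130 and 271 are distinct squarefree integers). Contradiction. Hence √271 ∉ Q(√130), so x^2 - 271 stays irreducible over Q(√130) and [Q(√130, √271) : Q(√130)] = 2. By the tower law, [Q(√130, √271) : Q] = 2 · 2 = 4.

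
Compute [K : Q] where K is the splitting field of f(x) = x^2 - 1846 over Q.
[K : Q] = 2

f(x) = x^2 - 1846 factors as (x - √1846)(x + √1846). The splitting field is K = Q(√1846). Since 1846 is squarefree and > 1, it is not a perfect square, so x^2 - 1846 is irreducible over Q and [Q(√1846) : Q] = 2. Hence [K : Q] = 2.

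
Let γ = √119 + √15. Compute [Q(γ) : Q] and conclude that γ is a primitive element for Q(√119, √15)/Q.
[Q(γ) : Q] = 4 (equivalently, Q(γ) = Q(√119, √15))

Obviously Q(γ) ⊆ Q(√119, √15), and [Q(√119, √15):Q] = 4 (since 119, 15 are distinct squarefree integers > 1 with 1785 not a perfect square). To show equality we compute the minimal polynomial of γ. From γ = √119 + √15: γ^2 = 119 + 2√(1785) + 15 = 134 + 2√(1785), so γ^2 - 134 = 2√(1785); squaring, (γ^2 - 134)^2 = 4·1785, i.e. γ^4 - 268γ^2 + 17956 - 7140 = 0, i.e. γ^4 - 268γ^2 + 10816 = 0. So γ is a root of x^4 - 268x^2 + 10816. This polynomial is irreducible over Q: it has no rational root (each ±√119 ± √15 is irrational), and any factorization into two quadratics over Q would force √(1785) ∈ Q (pairing opposite roots) or √119, √15 ∈ Q (other pairings), all impossible. Hence [Q(γ):Q] = 4 = [Q(√119, √15):Q], so Q(γ) = Q(√119, √15).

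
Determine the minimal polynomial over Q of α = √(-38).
m_α(x) = x^2 + 38

α satisfies α^2 + 38 = 0, so x^2 + 38 annihilates α. Since d = -38 is squarefree and ≠ 1, it is not a perfect square in Q, so x^2 + 38 has no rational root and is therefore irreducible over Q (a degree-2 polynomial over a field is irreducible iff it has no root). Hence m_α(x) = x^2 + 38.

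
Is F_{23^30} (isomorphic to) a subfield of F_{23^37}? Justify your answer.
No: F_{23^30} is not a subfield of F_{23^37}

F_{p^m} embeds in F_{p^n} iff m | n. Here 30 ∤ 37 (since 37 = 1·30 + 7 with remainder 7 ≠ 0), so F_{23^30} is not a subfield of F_{23^37}. Equivalently: if it were, the tower law would give 30 = [F_{23^30}:F_23] dividing [F_{23^37}:F_23] = 37, contradiction.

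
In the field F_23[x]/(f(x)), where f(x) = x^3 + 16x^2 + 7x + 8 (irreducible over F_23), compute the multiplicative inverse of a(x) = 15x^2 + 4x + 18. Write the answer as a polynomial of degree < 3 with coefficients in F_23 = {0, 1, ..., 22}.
a(x)^(-1) ≡ 9x^2 + 3x + 5 (mod f(x))

Since f is irreducible over F_23, F_23[x]/(f) is a field and a(x) ≠ 0 has an inverse. Apply the extended Euclidean algorithm to f(x) and a(x) in F_23[x]: f(x) = (20x + 8)·a(x) + (6x + 2);  a(x) = (14x + 19)·(6x + 2) + (3). The last nonzero remainder is the constant 3 = gcd(f, a) in F_23. Back-substituting through the division chain expresses 3 = s(x)·a(x) + t(x)·f(x) with s(x) ≡ 4x^2 + 9x + 15 (mod f), so (4x^2 + 9x + 15)·a(x) ≡ 3 (mod f). Multiplying by 3^(-1) ≡ 8 in F_23 gives a(x)^(-1) ≡ 8·(4x^2 + 9x + 15) ≡ 9x^2 + 3x + 5 (mod f). Check: (15x^2 + 4x + 18)·(9x^2 + 3x + 5) = 20x^4 + 12x^3 + 19x^2 + 5x + 21 ≡ 1 (mod x^3 + 16x^2 + 7x + 8).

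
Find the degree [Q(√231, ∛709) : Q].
[Q(√231, ∛709) : Q] = 6

Let L = Q(√231, ∛709). Since Q(√231) ⊂ L and [Q(√231):Q] = 2, the tower law gives 2 | [L:Q]. Likewise Q(∛709) ⊂ L with [Q(∛709):Q] = 3 (because 709 is not a perfect cube), so 3 | [L:Q]. As gcd(2,3) = 1, [L:Q] is divisible by 6. Conversely L is generated over Q by √231 and ∛709, so [L:Q] ≤ 2·3 = 6. Therefore [Q(√231, ∛709) : Q] = 6.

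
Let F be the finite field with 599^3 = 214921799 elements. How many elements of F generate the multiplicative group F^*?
There are φ(214921798) = 81325728 primitive elements

F_q^* is cyclic of order q - 1 = 214921798. A cyclic group of order m has exactly φ(m) generators. Here m = 214921798 = 2 · 7 · 13 · 23 · 51343, so the number of primitive elements is φ(214921798) = 81325728.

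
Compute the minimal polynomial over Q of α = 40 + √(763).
m_α(x) = x^2 - 80x + 837

From α - 40 = √(763), squaring gives (α - 40)^2 = 763, i.e. α^2 - 80α + 1600 = 763, so α^2 - 80α + 837 = 0. The discriminant of x^2 - 80x + 837 is (-80)^2 - 4·(837) = 6400 - 3348 = 3052, and 4·(763) is not a perfect square in Q since 763 is squarefree and ≠ 1. Hence x^2 - 80x + 837 is irreducible over Q and is the minimal polynomial of α.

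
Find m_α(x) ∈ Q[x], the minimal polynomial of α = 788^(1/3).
m_α(x) = x^3 - 788

α satisfies α^3 = 788, so x^3 - 788 annihilates α. By the rational root test, a rational root p/q (in lowest terms) of x^3 - 788 would satisfy p^3 = 788 q^3, forcing q = 1 and p^3 = 788; but 788 is not a perfect cube, contradiction. A monic cubic over Q with no rational root is irreducible (any nontrivial factorization would include a linear factor). Hence x^3 - 788 is the minimal polynomial of α, and in particular [Q(α):Q] = 3.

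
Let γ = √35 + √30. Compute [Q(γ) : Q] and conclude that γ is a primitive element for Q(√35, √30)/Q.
[Q(γ) : Q] = 4 (equivalently, Q(γ) = Q(√35, √30))

Obviously Q(γ) ⊆ Q(√35, √30), and [Q(√35, √30):Q] = 4 (since 35, 30 are distinct squarefree integers > 1 with 1050 not a perfect square). To show equality we compute the minimal polynomial of γ. From γ = √35 + √30: γ^2 = 35 + 2√(1050) + 30 = 65 + 2√(1050), so γ^2 - 65 = 2√(1050); squaring, (γ^2 - 65)^2 = 4·1050, i.e. γ^4 - 130γ^2 + 4225 - 4200 = 0, i.e. γ^4 - 130γ^2 + 25 = 0. So γ is a root of x^4 - 130x^2 + 25. This polynomial is irreducible over Q: it has no rational root (each ±√35 ± √30 is irrational), and any factorization into two quadratics over Q would force √(1050) ∈ Q (pairing opposite roots) or √35, √30 ∈ Q (other pairings), all impossible. Hence [Q(γ):Q] = 4 = [Q(√35, √30):Q], so Q(γ) = Q(√35, √30).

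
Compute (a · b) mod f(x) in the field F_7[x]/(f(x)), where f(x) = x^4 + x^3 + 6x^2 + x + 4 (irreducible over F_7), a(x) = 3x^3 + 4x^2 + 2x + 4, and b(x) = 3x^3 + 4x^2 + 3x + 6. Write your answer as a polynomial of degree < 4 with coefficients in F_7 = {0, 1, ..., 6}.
a · b ≡ 3x^3 + 6x^2 + 2x + 1 (mod f(x))

Multiply in F_7[x]: a(x)·b(x) = (3x^3 + 4x^2 + 2x + 4)·(3x^3 + 4x^2 + 3x + 6) = 2x^6 + 3x^5 + 3x^4 + x^3 + 4x^2 + 3x + 3. This has degree ≥ 4, so divide by f(x) over F_7: 2x^6 + 3x^5 + 3x^4 + x^3 + 4x^2 + 3x + 3 = (2x^2 + x + 4)·(x^4 + x^3 + 6x^2 + x + 4) + (3x^3 + 6x^2 + 2x + 1). Hence a·b ≡ 3x^3 + 6x^2 + 2x + 1 (mod f). (F_7[x]/(f) is a field with 7^4 = 2401 elements since f is irreducible of degree 4.)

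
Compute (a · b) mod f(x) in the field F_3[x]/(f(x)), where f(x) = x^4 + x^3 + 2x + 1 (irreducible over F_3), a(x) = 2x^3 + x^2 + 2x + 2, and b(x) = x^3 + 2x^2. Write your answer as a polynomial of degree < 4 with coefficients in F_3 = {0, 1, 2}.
a · b ≡ x^3 + 2x^2 + x + 2 (mod f(x))

Multiply in F_3[x]: a(x)·b(x) = (2x^3 + x^2 + 2x + 2)·(x^3 + 2x^2) = 2x^6 + 2x^5 + x^4 + x^2. This has degree ≥ 4, so divide by f(x) over F_3: 2x^6 + 2x^5 + x^4 + x^2 = (2x^2 + 1)·(x^4 + x^3 + 2x + 1) + (x^3 + 2x^2 + x + 2). Hence a·b ≡ x^3 + 2x^2 + x + 2 (mod f). (F_3[x]/(f) is a field with 3^4 = 81 elements since f is irreducible of degree 4.)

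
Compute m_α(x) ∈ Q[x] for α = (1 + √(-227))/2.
m_α(x) = x^2 - x + 57

From 2α - 1 = √(-227), squaring gives (2α - 1)^2 = -227, i.e. 4α^2 - 4α + 1 = -227, so α^2 - α + (1 + 227)/4 = 0. Since -227 ≡ 1 (mod 4), (1 + 227)/4 = 57 ∈ Z. The polynomial x^2 - x + 57 has discriminant 1 - 4·(57) = -227, which is not a perfect square in Q (d = -227 is squarefree and ≠ 1), so x^2 - x + 57 is irreducible over Q. It is the minimal polynomial of α.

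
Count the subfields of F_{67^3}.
F_{67^3} has 2 subfields

The subfields of F_{p^n} are exactly the fields F_{p^d} for d | n (each is the fixed field of the unique index-d subgroup of Gal(F_{p^n}/F_p) ≅ Z/nZ). The divisors of n = 3 are {1, 3}, giving 2 subfields: F_{67^1}, F_{67^3}.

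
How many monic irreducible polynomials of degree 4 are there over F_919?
There are 178320609540 monic irreducible polynomials of degree 4 over F_919

Each element of F_{919^4} that lies in no proper subfield is a root of exactly one monic irreducible of degree 4 over F_919, and each such polynomial has 4 distinct roots in F_{919^4}. By Möbius inversion the count is N_919(4) = (1/4) Σ_{d|4} μ(4/d) · 919^d = (1/4)(μ(4)·919^1 + μ(2)·919^2 + μ(1)·919^4) = 713282438160/4 = 178320609540.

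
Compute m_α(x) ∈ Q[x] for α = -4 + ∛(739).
m_α(x) = x^3 + 12x^2 + 48x - 675

Set β = α + 4 = ∛(739), so β^3 = 739. Then (α + 4)^3 - 739 = 0, i.e. α is a root of g(x) = (x + 4)^3 - 739 = x^3 + 12x^2 + 48x - 675. Since g(x) = h(x + 4) where h(x) = x^3 - 739, and h is irreducible over Q (because 739 is not a perfect cube, so h has no rational root, and a monic cubic with no rational root is irreducible), g is also irreducible (irreducibility is preserved under the substitution x → x + 4). Hence m_α(x) = x^3 + 12x^2 + 48x - 675.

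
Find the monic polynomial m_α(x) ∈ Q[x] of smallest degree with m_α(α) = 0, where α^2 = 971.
m_α(x) = x^2 - 971

α satisfies α^2 - 971 = 0, so x^2 - 971 annihilates α. Since d = 971 is squarefree and ≠ 1, it is not a perfect square in Q, so x^2 - 971 has no rational root and is therefore irreducible over Q (a degree-2 polynomial over a field is irreducible iff it has no root). Hence m_α(x) = x^2 - 971.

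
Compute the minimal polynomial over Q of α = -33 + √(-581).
m_α(x) = x^2 + 66x + 1670

From α + 33 = √(-581), squaring gives (α + 33)^2 = -581, i.e. α^2 + 66α + 1089 = -581, so α^2 + 66α + 1670 = 0. The discriminant of x^2 + 66x + 1670 is (66)^2 - 4·(1670) = 4356 - 6680 = -2324, and 4·(-581) is not a perfect square in Q since -581 is squarefree and ≠ 1. Hence x^2 + 66x + 1670 is irreducible over Q and is the minimal polynomial of α.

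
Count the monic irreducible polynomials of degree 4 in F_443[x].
There are 9628368438 monic irreducible polynomials of degree 4 over F_443

Each element of F_{443^4} that lies in no proper subfield is a root of exactly one monic irreducible of degree 4 over F_443, and each such polynomial has 4 distinct roots in F_{443^4}. By Möbius inversion the count is N_443(4) = (1/4) Σ_{d|4} μ(4/d) · 443^d = (1/4)(μ(4)·443^1 + μ(2)·443^2 + μ(1)·443^4) = 38513473752/4 = 9628368438.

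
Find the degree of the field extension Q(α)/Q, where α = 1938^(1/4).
[Q(α):Q] = 4

α is a root of x^4 - 1938. By Eisenstein's criterion at the prime p = 2 (which divides the constant term 1938 but p^2 = 4 does not, since 1938 is squarefree), x^4 - 1938 is irreducible over Q. Hence [Q(α):Q] = 4.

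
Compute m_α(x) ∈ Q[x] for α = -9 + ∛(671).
m_α(x) = x^3 + 27x^2 + 243x + 58

Set β = α + 9 = ∛(671), so β^3 = 671. Then (α + 9)^3 - 671 = 0, i.e. α is a root of g(x) = (x + 9)^3 - 671 = x^3 + 27x^2 + 243x + 58. Since g(x) = h(x + 9) where h(x) = x^3 - 671, and h is irreducible over Q (because 671 is not a perfect cube, so h has no rational root, and a monic cubic with no rational root is irreducible), g is also irreducible (irreducibility is preserved under the substitution x → x + 9). Hence m_α(x) = x^3 + 27x^2 + 243x + 58.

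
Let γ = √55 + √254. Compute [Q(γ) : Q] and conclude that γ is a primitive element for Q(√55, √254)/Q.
[Q(γ) : Q] = 4 (equivalently, Q(γ) = Q(√55, √254))

Obviously Q(γ) ⊆ Q(√55, √254), and [Q(√55, √254):Q] = 4 (since 55, 254 are distinct squarefree integers > 1 with 13970 not a perfect square). To show equality we compute the minimal polynomial of γ. From γ = √55 + √254: γ^2 = 55 + 2√(13970) + 254 = 309 + 2√(13970), so γ^2 - 309 = 2√(13970); squaring, (γ^2 - 309)^2 = 4·13970, i.e. γ^4 - 618γ^2 + 95481 - 55880 = 0, i.e. γ^4 - 618γ^2 + 39601 = 0. So γ is a root of x^4 - 618x^2 + 39601. This polynomial is irreducible over Q: it has no rational root (each ±√55 ± √254 is irrational), and any factorization into two quadratics over Q would force √(13970) ∈ Q (pairing opposite roots) or √55, √254 ∈ Q (other pairings), all impossible. Hence [Q(γ):Q] = 4 = [Q(√55, √254):Q], so Q(γ) = Q(√55, √254).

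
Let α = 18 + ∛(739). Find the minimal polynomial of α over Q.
m_α(x) = x^3 - 54x^2 + 972x - 6571

Set β = α - 18 = ∛(739), so β^3 = 739. Then (α - 18)^3 - 739 = 0, i.e. α is a root of g(x) = (x - 18)^3 - 739 = x^3 - 54x^2 + 972x - 6571. Since g(x) = h(x - 18) where h(x) = x^3 - 739, and h is irreducible over Q (because 739 is not a perfect cube, so h has no rational root, and a monic cubic with no rational root is irreducible), g is also irreducible (irreducibility is preserved under the substitution x → x - 18). Hence m_α(x) = x^3 - 54x^2 + 972x - 6571.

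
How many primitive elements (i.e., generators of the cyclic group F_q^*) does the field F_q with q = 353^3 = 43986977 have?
There are φ(43986976) = 18938880 primitive elements

F_q^* is cyclic of order q - 1 = 43986976. A cyclic group of order m has exactly φ(m) generators. Here m = 43986976 = 2^5 · 11 · 19 · 6577, so the number of primitive elements is φ(43986976) = 18938880.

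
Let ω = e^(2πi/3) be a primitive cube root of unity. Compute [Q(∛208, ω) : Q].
[Q(∛208, ω) : Q] = 6

[Q(∛208):Q] = 3 (min poly x^3 - 208, irreducible since 208 is not a perfect cube). [Q(ω):Q] = 2 (min poly x^2 + x + 1). Since Q(∛208) ⊂ R and ω ∉ R, we have ω ∉ Q(∛208), so x^2 + x + 1 remains irreducible over Q(∛208) and [Q(∛208, ω) : Q(∛208)] = 2. By the tower law, [Q(∛208, ω) : Q] = 3 · 2 = 6. (In fact Q(∛208, ω) is the splitting field of x^3 - 208 over Q.)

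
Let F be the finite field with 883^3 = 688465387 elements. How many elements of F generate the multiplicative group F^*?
There are φ(688465386) = 196703640 primitive elements

F_q^* is cyclic of order q - 1 = 688465386. A cyclic group of order m has exactly φ(m) generators. Here m = 688465386 = 2 · 3^3 · 7^2 · 260191, so the number of primitive elements is φ(688465386) = 196703640.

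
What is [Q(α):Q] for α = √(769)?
[Q(α):Q] = 2

[Q(α):Q] equals the degree of the minimal polynomial of α. Here α^2 = 769 and x^2 - 769 is irreducible (d = 769 is squarefree, ≠ 1, hence not a square), so deg(m_α) = 2. Thus [Q(α):Q] = 2.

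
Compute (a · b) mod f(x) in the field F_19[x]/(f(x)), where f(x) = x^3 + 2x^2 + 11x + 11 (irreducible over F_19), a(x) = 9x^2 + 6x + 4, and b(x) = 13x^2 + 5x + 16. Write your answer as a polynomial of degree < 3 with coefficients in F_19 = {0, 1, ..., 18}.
a · b ≡ 16x^2 + 12x + 12 (mod f(x))

Multiply in F_19[x]: a(x)·b(x) = (9x^2 + 6x + 4)·(13x^2 + 5x + 16) = 3x^4 + 9x^3 + 17x^2 + 2x + 7. This has degree ≥ 3, so divide by f(x) over F_19: 3x^4 + 9x^3 + 17x^2 + 2x + 7 = (3x + 3)·(x^3 + 2x^2 + 11x + 11) + (16x^2 + 12x + 12). Hence a·b ≡ 16x^2 + 12x + 12 (mod f). (F_19[x]/(f) is a field with 19^3 = 6859 elements since f is irreducible of degree 3.)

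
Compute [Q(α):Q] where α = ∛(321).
[Q(α):Q] = 3

The minimal polynomial of α is x^3 - 321, irreducible over Q since 321 is not a perfect cube (so x^3 - 321 has no rational root). Hence [Q(α):Q] = deg(m_α) = 3.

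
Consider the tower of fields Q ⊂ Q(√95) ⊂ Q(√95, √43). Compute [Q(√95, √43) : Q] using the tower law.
[Q(√95, √43) : Q] = 4

[Q(√95):Q] = 2 (min poly x^2 - 95, irreducible since 95 is squarefree > 1). For the top step, suppose √43 ∈ Q(√95), say √43 = c + d√95 with c, d ∈ Q. Squaring: 43 = c^2 + 95d^2 + 2cd√95. Since √95 ∉ Q this forces 2cd = 0. If d = 0 then √43 = c ∈ Q, contradicting 43 squarefree > 1. If c = 0 then 43 = 95d^2, so 95·43 = (95d)^2 is a perfect square in Q — but 95·43 = 4085 is not a perfect square (since 95 and 43 are distinct squarefree integers). Contradiction. Hence √43 ∉ Q(√95), so x^2 - 43 stays irreducible over Q(√95) and [Q(√95, √43) : Q(√95)] = 2. By the tower law, [Q(√95, √43) : Q] = 2 · 2 = 4.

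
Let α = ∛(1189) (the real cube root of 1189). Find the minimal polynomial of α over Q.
m_α(x) = x^3 - 1189

α satisfies α^3 = 1189, so x^3 - 1189 annihilates α. By the rational root test, a rational root p/q (in lowest terms) of x^3 - 1189 would satisfy p^3 = 1189 q^3, forcing q = 1 and p^3 = 1189; but 1189 is not a perfect cube, contradiction. A monic cubic over Q with no rational root is irreducible (any nontrivial factorization would include a linear factor). Hence x^3 - 1189 is the minimal polynomial of α, and in particular [Q(α):Q] = 3.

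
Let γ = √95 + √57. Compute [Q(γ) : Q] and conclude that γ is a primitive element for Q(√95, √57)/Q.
[Q(γ) : Q] = 4 (equivalently, Q(γ) = Q(√95, √57))

Obviously Q(γ) ⊆ Q(√95, √57), and [Q(√95, √57):Q] = 4 (since 95, 57 are distinct squarefree integers > 1 with 5415 not a perfect square). To show equality we compute the minimal polynomial of γ. From γ = √95 + √57: γ^2 = 95 + 2√(5415) + 57 = 152 + 2√(5415), so γ^2 - 152 = 2√(5415); squaring, (γ^2 - 152)^2 = 4·5415, i.e. γ^4 - 304γ^2 + 23104 - 21660 = 0, i.e. γ^4 - 304γ^2 + 1444 = 0. So γ is a root of x^4 - 304x^2 + 1444. This polynomial is irreducible over Q: it has no rational root (each ±√95 ± √57 is irrational), and any factorization into two quadratics over Q would force √(5415) ∈ Q (pairing opposite roots) or √95, √57 ∈ Q (other pairings), all impossible. Hence [Q(γ):Q] = 4 = [Q(√95, √57):Q], so Q(γ) = Q(√95, √57).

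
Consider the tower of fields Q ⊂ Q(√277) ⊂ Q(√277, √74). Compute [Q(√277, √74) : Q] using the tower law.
[Q(√277, √74) : Q] = 4

[Q(√277):Q] = 2 (min poly x^2 - 277, irreducible since 277 is squarefree > 1). For the top step, suppose √74 ∈ Q(√277), say √74 = c + d√277 with c, d ∈ Q. Squaring: 74 = c^2 + 277d^2 + 2cd√277. Since √277 ∉ Q this forces 2cd = 0. If d = 0 then √74 = c ∈ Q, contradicting 74 squarefree > 1. If c = 0 then 74 = 277d^2, so 277·74 = (277d)^2 is a perfect square in Q — but 277·74 = 20498 is not a perfect square (since 277 and 74 are distinct squarefree integers). Contradiction. Hence √74 ∉ Q(√277), so x^2 - 74 stays irreducible over Q(√277) and [Q(√277, √74) : Q(√277)] = 2. By the tower law, [Q(√277, √74) : Q] = 2 · 2 = 4.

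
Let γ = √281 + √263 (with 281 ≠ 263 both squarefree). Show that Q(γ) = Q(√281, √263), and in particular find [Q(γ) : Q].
[Q(γ) : Q] = 4 (equivalently, Q(γ) = Q(√281, √263))

Obviously Q(γ) ⊆ Q(√281, √263), and [Q(√281, √263):Q] = 4 (since 281, 263 are distinct squarefree integers > 1 with 73903 not a perfect square). To show equality we compute the minimal polynomial of γ. From γ = √281 + √263: γ^2 = 281 + 2√(73903) + 263 = 544 + 2√(73903), so γ^2 - 544 = 2√(73903); squaring, (γ^2 - 544)^2 = 4·73903, i.e. γ^4 - 1088γ^2 + 295936 - 295612 = 0, i.e. γ^4 - 1088γ^2 + 324 = 0. So γ is a root of x^4 - 1088x^2 + 324. This polynomial is irreducible over Q: it has no rational root (each ±√281 ± √263 is irrational), and any factorization into two quadratics over Q would force √(73903) ∈ Q (pairing opposite roots) or √281, √263 ∈ Q (other pairings), all impossible. Hence [Q(γ):Q] = 4 = [Q(√281, √263):Q], so Q(γ) = Q(√281, √263).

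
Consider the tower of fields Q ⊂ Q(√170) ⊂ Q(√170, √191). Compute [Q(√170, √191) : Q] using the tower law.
[Q(√170, √191) : Q] = 4

[Q(√170):Q] = 2 (min poly x^2 - 170, irreducible since 170 is squarefree > 1). For the top step, suppose √191 ∈ Q(√170), say √191 = c + d√170 with c, d ∈ Q. Squaring: 191 = c^2 + 170d^2 + 2cd√170. Since √170 ∉ Q this forces 2cd = 0. If d = 0 then √191 = c ∈ Q, contradicting 191 squarefree > 1. If c = 0 then 191 = 170d^2, so 170·191 = (170d)^2 is a perfect square in Q — but 170·191 = 32470 is not a perfect square (since 170 and 191 are distinct squarefree integers). Contradiction. Hence √191 ∉ Q(√170), so x^2 - 191 stays irreducible over Q(√170) and [Q(√170, √191) : Q(√170)] = 2. By the tower law, [Q(√170, √191) : Q] = 2 · 2 = 4.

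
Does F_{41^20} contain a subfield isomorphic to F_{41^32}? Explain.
No: F_{41^32} is not a subfield of F_{41^20}

F_{p^m} embeds in F_{p^n} iff m | n. Here 32 ∤ 20 (since 20 = 0·32 + 20 with remainder 20 ≠ 0), so F_{41^32} is not a subfield of F_{41^20}. Equivalently: if it were, the tower law would give 32 = [F_{41^32}:F_41] dividing [F_{41^20}:F_41] = 20, contradiction.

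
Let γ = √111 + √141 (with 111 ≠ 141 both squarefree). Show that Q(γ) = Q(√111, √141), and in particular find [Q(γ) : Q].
[Q(γ) : Q] = 4 (equivalently, Q(γ) = Q(√111, √141))

Obviously Q(γ) ⊆ Q(√111, √141), and [Q(√111, √141):Q] = 4 (since 111, 141 are distinct squarefree integers > 1 with 15651 not a perfect square). To show equality we compute the minimal polynomial of γ. From γ = √111 + √141: γ^2 = 111 + 2√(15651) + 141 = 252 + 2√(15651), so γ^2 - 252 = 2√(15651); squaring, (γ^2 - 252)^2 = 4·15651, i.e. γ^4 - 504γ^2 + 63504 - 62604 = 0, i.e. γ^4 - 504γ^2 + 900 = 0. So γ is a root of x^4 - 504x^2 + 900. This polynomial is irreducible over Q: it has no rational root (each ±√111 ± √141 is irrational), and any factorization into two quadratics over Q would force √(15651) ∈ Q (pairing opposite roots) or √111, √141 ∈ Q (other pairings), all impossible. Hence [Q(γ):Q] = 4 = [Q(√111, √141):Q], so Q(γ) = Q(√111, √141).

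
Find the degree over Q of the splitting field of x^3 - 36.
[K : Q] = 6

The roots of x^3 - 36 are ∛36, ω∛36, ω^2∛36 where ω = e^(2πi/3) is a primitive cube root of unity, so K = Q(∛36, ω). Now [Q(∛36):Q] = 3 (since 36 is not a perfect cube, x^3 - 36 is irreducible) and [Q(ω):Q] = 2. Both 2 and 3 divide [K:Q], and [K:Q] ≤ 3·2 = 6, so [K:Q] = 6. (Equivalently: Q(∛36) ⊂ R but ω ∉ R, so [K : Q(∛36)] = 2.)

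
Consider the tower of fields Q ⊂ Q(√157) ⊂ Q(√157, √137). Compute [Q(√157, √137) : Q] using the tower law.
[Q(√157, √137) : Q] = 4

[Q(√157):Q] = 2 (min poly x^2 - 157, irreducible since 157 is squarefree > 1). For the top step, suppose √137 ∈ Q(√157), say √137 = c + d√157 with c, d ∈ Q. Squaring: 137 = c^2 + 157d^2 + 2cd√157. Since √157 ∉ Q this forces 2cd = 0. If d = 0 then √137 = c ∈ Q, contradicting 137 squarefree > 1. If c = 0 then 137 = 157d^2, so 157·137 = (157d)^2 is a perfect square in Q — but 157·137 = 21509 is not a perfect square (since 157 and 137 are distinct squarefree integers). Contradiction. Hence √137 ∉ Q(√157), so x^2 - 137 stays irreducible over Q(√157) and [Q(√157, √137) : Q(√157)] = 2. By the tower law, [Q(√157, √137) : Q] = 2 · 2 = 4.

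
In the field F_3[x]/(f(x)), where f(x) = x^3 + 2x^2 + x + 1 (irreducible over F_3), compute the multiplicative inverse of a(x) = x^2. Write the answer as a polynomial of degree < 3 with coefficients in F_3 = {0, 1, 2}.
a(x)^(-1) ≡ x^2 + x + 2 (mod f(x))

Since f is irreducible over F_3, F_3[x]/(f) is a field and a(x) ≠ 0 has an inverse. Apply the extended Euclidean algorithm to f(x) and a(x) in F_3[x]: f(x) = (x + 2)·a(x) + (x + 1);  a(x) = (x + 2)·(x + 1) + (1). The last nonzero remainder is the constant 1 = gcd(f, a) in F_3. Back-substituting through the division chain expresses 1 = s(x)·a(x) + t(x)·f(x) with s(x) ≡ x^2 + x + 2 (mod f), so a(x)^(-1) ≡ s(x) = x^2 + x + 2 (mod f). Check: (x^2)·(x^2 + x + 2) = x^4 + x^3 + 2x^2 ≡ 1 (mod x^3 + 2x^2 + x + 1).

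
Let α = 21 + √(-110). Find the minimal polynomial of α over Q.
m_α(x) = x^2 - 42x + 551

From α - 21 = √(-110), squaring gives (α - 21)^2 = -110, i.e. α^2 - 42α + 441 = -110, so α^2 - 42α + 551 = 0. The discriminant of x^2 - 42x + 551 is (-42)^2 - 4·(551) = 1764 - 2204 = -440, and 4·(-110) is not a perfect square in Q since -110 is squarefree and ≠ 1. Hence x^2 - 42x + 551 is irreducible over Q and is the minimal polynomial of α.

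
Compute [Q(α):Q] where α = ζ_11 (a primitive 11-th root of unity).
[Q(α):Q] = 10

The minimal polynomial of ζ_11 over Q is the 11-th cyclotomic polynomial Φ_11(x), which is irreducible over Q and has degree φ(11) = 10. Hence [Q(α):Q] = φ(11) = 10.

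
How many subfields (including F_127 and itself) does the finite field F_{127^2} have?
F_{127^2} has 2 subfields

The subfields of F_{p^n} are exactly the fields F_{p^d} for d | n (each is the fixed field of the unique index-d subgroup of Gal(F_{p^n}/F_p) ≅ Z/nZ). The divisors of n = 2 are {1, 2}, giving 2 subfields: F_{127^1}, F_{127^2}.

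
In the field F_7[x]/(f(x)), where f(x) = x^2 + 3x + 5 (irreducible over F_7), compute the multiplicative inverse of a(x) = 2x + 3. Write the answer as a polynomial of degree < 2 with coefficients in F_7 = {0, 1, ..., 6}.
a(x)^(-1) ≡ 3x + 1 (mod f(x))

Since f is irreducible over F_7, F_7[x]/(f) is a field and a(x) ≠ 0 has an inverse. Apply the extended Euclidean algorithm to f(x) and a(x) in F_7[x]: f(x) = (4x + 6)·a(x) + (1). The last nonzero remainder is the constant 1 = gcd(f, a) in F_7. Back-substituting through the division chain expresses 1 = s(x)·a(x) + t(x)·f(x) with s(x) ≡ 3x + 1 (mod f), so a(x)^(-1) ≡ s(x) = 3x + 1 (mod f). Check: (2x + 3)·(3x + 1) = 6x^2 + 4x + 3 ≡ 1 (mod x^2 + 3x + 5).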